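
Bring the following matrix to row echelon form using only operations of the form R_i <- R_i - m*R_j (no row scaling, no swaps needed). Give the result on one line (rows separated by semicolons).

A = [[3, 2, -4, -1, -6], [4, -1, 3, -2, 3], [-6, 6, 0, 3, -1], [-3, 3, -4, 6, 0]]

REF = [3 2 -4 -1 -6; 0 -11/3 25/3 -2/3 11; 0 0 162/11 -9/11 17; 0 0 0 77/18 829/162]

Forward elimination:
R2 <- R2 - (4/3)*R1:  [     0  -11/3   25/3   -2/3     11 ]
R3 <- R3 - (-2)*R1:  [   0   10   -8    1  -13 ]
R4 <- R4 - (-1)*R1:  [  0   5  -8   5  -6 ]
R3 <- R3 - (-30/11)*R2:  [      0       0  162/11   -9/11      17 ]
R4 <- R4 - (-15/11)*R2:  [     0      0  37/11  45/11      9 ]
R4 <- R4 - (37/162)*R3:  [       0        0        0    77/18  829/162 ]
Row echelon form:
[ 3      2      -4     -1       -6 ]
[ 0  -11/3    25/3   -2/3       11 ]
[ 0      0  162/11  -9/11       17 ]
[ 0      0       0  77/18  829/162 ]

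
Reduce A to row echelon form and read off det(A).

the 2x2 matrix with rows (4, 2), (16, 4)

det(A) = -16

Forward elimination:
R2 <- R2 - (4)*R1:  [  0  -4 ]
Upper-triangular form:
[ 4   2 ]
[ 0  -4 ]
det(A) = (-1)^0 * (4) * (-4) = -16  (0 row swaps -> sign +1)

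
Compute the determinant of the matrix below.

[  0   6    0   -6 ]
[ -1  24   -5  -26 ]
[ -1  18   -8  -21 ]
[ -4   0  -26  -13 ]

Forward elimination:
R1 <-> R2   (pivot in column 1 was zero)
[ -1  24   -5  -26 ]
[  0   6    0   -6 ]
[ -1  18   -8  -21 ]
[ -4   0  -26  -13 ]
R3 <- R3 - (1)*R1:  [  0  -6  -3   5 ]
R4 <- R4 - (4)*R1:  [   0  -96   -6   91 ]
R3 <- R3 - (-1)*R2:  [  0   0  -3  -1 ]
R4 <- R4 - (-16)*R2:  [  0   0  -6  -5 ]
R4 <- R4 - (2)*R3:  [  0   0   0  -3 ]
Upper-triangular form:
[ -1  24  -5  -26 ]
[  0   6   0   -6 ]
[  0   0  -3   -1 ]
[  0   0   0   -3 ]
det(A) = (-1)^1 * (-1) * (6) * (-3) * (-3) = 54  (1 row swap -> sign -1)

det(A) = 54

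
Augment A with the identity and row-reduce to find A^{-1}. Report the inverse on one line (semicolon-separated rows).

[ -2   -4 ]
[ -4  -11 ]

Gauss-Jordan on [A | I]:
R1 <- (1/-2)*R1:  [    1     2  |  -1/2     0 ]
R2 <- R2 - (-4)*R1:  [  0  -3  |  -2   1 ]
R2 <- (1/-3)*R2:  [    0     1  |   2/3  -1/3 ]
R1 <- R1 - (2)*R2:  [     1      0  |  -11/6    2/3 ]
Right block of [I | A^{-1}] is the inverse:
[ -11/6   2/3 ]
[   2/3  -1/3 ]

inverse = [-11/6 2/3; 2/3 -1/3]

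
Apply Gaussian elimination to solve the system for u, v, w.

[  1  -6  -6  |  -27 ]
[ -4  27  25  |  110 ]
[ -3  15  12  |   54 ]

Forward elimination on [A|b]:
R2 <- R2 - (-4)*R1:  [ 0  3  1  2 ]
R3 <- R3 - (-3)*R1:  [   0   -3   -6  -27 ]
R3 <- R3 - (-1)*R2:  [   0    0   -5  -25 ]
Row echelon form:
[ 1  -6  -6  |  -27 ]
[ 0   3   1  |    2 ]
[ 0   0  -5  |  -25 ]
Back-substitution:
w = (-25) / -5 = 5
v = (2 - (1)*(5)) / 3 = -1
u = (-27 - (-6)*(-1) - (-6)*(5)) / 1 = -3

(-3, -1, 5)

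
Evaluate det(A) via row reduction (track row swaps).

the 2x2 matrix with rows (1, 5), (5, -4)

det(A) = -29

Forward elimination:
R2 <- R2 - (5)*R1:  [   0  -29 ]
Upper-triangular form:
[ 1    5 ]
[ 0  -29 ]
det(A) = (-1)^0 * (1) * (-29) = -29  (0 row swaps -> sign +1)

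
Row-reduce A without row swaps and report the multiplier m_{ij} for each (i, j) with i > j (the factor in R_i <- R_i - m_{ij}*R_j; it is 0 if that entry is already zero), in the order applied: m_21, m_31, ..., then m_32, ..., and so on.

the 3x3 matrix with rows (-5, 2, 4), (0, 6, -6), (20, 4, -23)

Forward elimination:
R2: entry in column 1 is already 0 -> m_{21} = 0 (no row operation needed)
R3 <- R3 - (-4)*R1:  [  0  12  -7 ]
R3 <- R3 - (2)*R2:  [ 0  0  5 ]
Multipliers (in order of application): m_{21} = 0, m_{31} = -4, m_{32} = 2

multipliers: 0, -4, 2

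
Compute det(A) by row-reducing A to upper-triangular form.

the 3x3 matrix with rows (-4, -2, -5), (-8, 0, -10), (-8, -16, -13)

Forward elimination:
R2 <- R2 - (2)*R1:  [ 0  4  0 ]
R3 <- R3 - (2)*R1:  [   0  -12   -3 ]
R3 <- R3 - (-3)*R2:  [  0   0  -3 ]
Upper-triangular form:
[ -4  -2  -5 ]
[  0   4   0 ]
[  0   0  -3 ]
det(A) = (-1)^0 * (-4) * (4) * (-3) = 48  (0 row swaps -> sign +1)

det(A) = 48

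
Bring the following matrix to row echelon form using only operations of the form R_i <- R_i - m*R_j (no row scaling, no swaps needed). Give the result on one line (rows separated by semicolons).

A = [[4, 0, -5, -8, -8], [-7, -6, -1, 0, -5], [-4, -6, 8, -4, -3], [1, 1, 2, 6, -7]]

REF = [4 0 -5 -8 -8; 0 -6 -39/4 -14 -19; 0 0 51/4 2 8; 0 0 0 92/17 -937/102]

Forward elimination:
R2 <- R2 - (-7/4)*R1:  [     0     -6  -39/4    -14    -19 ]
R3 <- R3 - (-1)*R1:  [   0   -6    3  -12  -11 ]
R4 <- R4 - (1/4)*R1:  [    0     1  13/4     8    -5 ]
R3 <- R3 - (1)*R2:  [    0     0  51/4     2     8 ]
R4 <- R4 - (-1/6)*R2:  [     0      0   13/8   17/3  -49/6 ]
R4 <- R4 - (13/102)*R3:  [        0         0         0     92/17  -937/102 ]
Row echelon form:
[ 4   0     -5     -8        -8 ]
[ 0  -6  -39/4    -14       -19 ]
[ 0   0   51/4      2         8 ]
[ 0   0      0  92/17  -937/102 ]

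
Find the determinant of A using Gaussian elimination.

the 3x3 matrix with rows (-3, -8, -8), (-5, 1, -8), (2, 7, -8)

Forward elimination:
R2 <- R2 - (5/3)*R1:  [    0  43/3  16/3 ]
R3 <- R3 - (-2/3)*R1:  [     0    5/3  -40/3 ]
R3 <- R3 - (5/43)*R2:  [       0        0  -600/43 ]
Upper-triangular form:
[ -3    -8       -8 ]
[  0  43/3     16/3 ]
[  0     0  -600/43 ]
det(A) = (-1)^0 * (-3) * (43/3) * (-600/43) = 600  (0 row swaps -> sign +1)

det(A) = 600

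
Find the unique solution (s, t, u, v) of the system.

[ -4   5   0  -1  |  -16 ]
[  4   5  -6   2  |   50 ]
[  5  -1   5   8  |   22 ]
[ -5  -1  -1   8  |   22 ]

Forward elimination on [A|b]:
R2 <- R2 - (-1)*R1:  [  0  10  -6   1  34 ]
R3 <- R3 - (-5/4)*R1:  [    0  21/4     5  27/4     2 ]
R4 <- R4 - (5/4)*R1:  [     0  -29/4     -1   37/4     42 ]
R3 <- R3 - (21/40)*R2:  [       0        0   163/20   249/40  -317/20 ]
R4 <- R4 - (-29/40)*R2:  [       0        0  -107/20   399/40  1333/20 ]
R4 <- R4 - (-107/163)*R3:  [        0         0         0  2292/163  9168/163 ]
Row echelon form:
[ -4   5       0        -1  |       -16 ]
[  0  10      -6         1  |        34 ]
[  0   0  163/20    249/40  |   -317/20 ]
[  0   0       0  2292/163  |  9168/163 ]
Back-substitution:
v = (9168/163) / (2292/163) = 4
u = (-317/20 - (249/40)*(4)) / (163/20) = -5
t = (34 - (-6)*(-5) - (1)*(4)) / 10 = 0
s = (-16 - (5)*(0) - (-1)*(4)) / -4 = 3

(3, 0, -5, 4)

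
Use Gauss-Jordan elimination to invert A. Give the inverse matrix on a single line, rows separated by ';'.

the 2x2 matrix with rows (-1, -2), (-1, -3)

Gauss-Jordan on [A | I]:
R1 <- (1/-1)*R1:  [  1   2  |  -1   0 ]
R2 <- R2 - (-1)*R1:  [  0  -1  |  -1   1 ]
R2 <- (1/-1)*R2:  [  0   1  |   1  -1 ]
R1 <- R1 - (2)*R2:  [  1   0  |  -3   2 ]
Right block of [I | A^{-1}] is the inverse:
[ -3   2 ]
[  1  -1 ]

inverse = [-3 2; 1 -1]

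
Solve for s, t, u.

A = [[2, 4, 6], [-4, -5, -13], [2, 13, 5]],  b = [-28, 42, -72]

(-1, -5, -1)

Forward elimination on [A|b]:
R2 <- R2 - (-2)*R1:  [   0    3   -1  -14 ]
R3 <- R3 - (1)*R1:  [   0    9   -1  -44 ]
R3 <- R3 - (3)*R2:  [  0   0   2  -2 ]
Row echelon form:
[ 2  4   6  |  -28 ]
[ 0  3  -1  |  -14 ]
[ 0  0   2  |   -2 ]
Back-substitution:
u = (-2) / 2 = -1
t = (-14 - (-1)*(-1)) / 3 = -5
s = (-28 - (4)*(-5) - (6)*(-1)) / 2 = -1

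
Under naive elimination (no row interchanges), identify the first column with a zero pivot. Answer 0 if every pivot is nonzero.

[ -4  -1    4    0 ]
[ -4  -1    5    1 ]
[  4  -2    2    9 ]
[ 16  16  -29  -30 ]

Naive forward elimination:
R2 <- R2 - (1)*R1:  [ 0  0  1  1 ]
R3 <- R3 - (-1)*R1:  [  0  -3   6   9 ]
R4 <- R4 - (-4)*R1:  [   0   12  -13  -30 ]
Matrix at this point:
[ -4  -1    4    0 ]
[  0   0    1    1 ]
[  0  -3    6    9 ]
[  0  12  -13  -30 ]
Pivot entry (2,2) is zero but row 3 has -3 in column 2 -> naive elimination stops; a row interchange (e.g. R2 <-> R3) would be required here.

first zero-pivot column = 2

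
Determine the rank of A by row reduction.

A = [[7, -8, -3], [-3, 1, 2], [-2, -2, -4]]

Row reduction:
R2 <- R2 - (-3/7)*R1:  [     0  -17/7    5/7 ]
R3 <- R3 - (-2/7)*R1:  [     0  -30/7  -34/7 ]
R3 <- R3 - (30/17)*R2:  [       0        0  -104/17 ]
Row echelon form:
[ 7     -8       -3 ]
[ 0  -17/7      5/7 ]
[ 0      0  -104/17 ]
Nonzero rows / pivot columns: 3

rank(A) = 3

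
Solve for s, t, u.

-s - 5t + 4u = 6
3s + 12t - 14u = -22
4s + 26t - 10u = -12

Forward elimination on [A|b]:
R2 <- R2 - (-3)*R1:  [  0  -3  -2  -4 ]
R3 <- R3 - (-4)*R1:  [  0   6   6  12 ]
R3 <- R3 - (-2)*R2:  [ 0  0  2  4 ]
Row echelon form:
[ -1  -5   4  |   6 ]
[  0  -3  -2  |  -4 ]
[  0   0   2  |   4 ]
Back-substitution:
u = (4) / 2 = 2
t = (-4 - (-2)*(2)) / -3 = 0
s = (6 - (-5)*(0) - (4)*(2)) / -1 = 2

(2, 0, 2)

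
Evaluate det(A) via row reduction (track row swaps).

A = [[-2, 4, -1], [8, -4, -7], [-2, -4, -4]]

det(A) = 248

Forward elimination:
R2 <- R2 - (-4)*R1:  [   0   12  -11 ]
R3 <- R3 - (1)*R1:  [  0  -8  -3 ]
R3 <- R3 - (-2/3)*R2:  [     0      0  -31/3 ]
Upper-triangular form:
[ -2   4     -1 ]
[  0  12    -11 ]
[  0   0  -31/3 ]
det(A) = (-1)^0 * (-2) * (12) * (-31/3) = 248  (0 row swaps -> sign +1)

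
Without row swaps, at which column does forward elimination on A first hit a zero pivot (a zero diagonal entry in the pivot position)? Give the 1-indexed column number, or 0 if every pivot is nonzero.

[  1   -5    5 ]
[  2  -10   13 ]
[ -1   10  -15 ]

first zero-pivot column = 2

Naive forward elimination:
R2 <- R2 - (2)*R1:  [ 0  0  3 ]
R3 <- R3 - (-1)*R1:  [   0    5  -10 ]
Matrix at this point:
[ 1  -5    5 ]
[ 0   0    3 ]
[ 0   5  -10 ]
Pivot entry (2,2) is zero but row 3 has 5 in column 2 -> naive elimination stops; a row interchange (e.g. R2 <-> R3) would be required here.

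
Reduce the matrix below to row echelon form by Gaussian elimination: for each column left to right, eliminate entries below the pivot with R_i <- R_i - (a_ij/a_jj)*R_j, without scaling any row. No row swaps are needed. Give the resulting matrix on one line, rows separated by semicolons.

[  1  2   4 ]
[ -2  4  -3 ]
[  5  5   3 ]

REF = [1 2 4; 0 8 5; 0 0 -111/8]

Forward elimination:
R2 <- R2 - (-2)*R1:  [ 0  8  5 ]
R3 <- R3 - (5)*R1:  [   0   -5  -17 ]
R3 <- R3 - (-5/8)*R2:  [      0       0  -111/8 ]
Row echelon form:
[ 1  2       4 ]
[ 0  8       5 ]
[ 0  0  -111/8 ]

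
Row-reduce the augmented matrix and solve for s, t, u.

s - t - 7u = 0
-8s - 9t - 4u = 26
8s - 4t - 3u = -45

Forward elimination on [A|b]:
R2 <- R2 - (-8)*R1:  [   0  -17  -60   26 ]
R3 <- R3 - (8)*R1:  [   0    4   53  -45 ]
R3 <- R3 - (-4/17)*R2:  [       0        0   661/17  -661/17 ]
Row echelon form:
[ 1   -1      -7  |        0 ]
[ 0  -17     -60  |       26 ]
[ 0    0  661/17  |  -661/17 ]
Back-substitution:
u = (-661/17) / (661/17) = -1
t = (26 - (-60)*(-1)) / -17 = 2
s = (0 - (-1)*(2) - (-7)*(-1)) / 1 = -5

(-5, 2, -1)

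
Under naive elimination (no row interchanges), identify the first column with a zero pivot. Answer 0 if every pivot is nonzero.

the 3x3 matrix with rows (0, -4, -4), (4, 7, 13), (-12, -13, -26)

first zero-pivot column = 1

Naive forward elimination:
Pivot entry (1,1) is zero but row 2 has 4 in column 1 -> naive elimination stops; a row interchange (e.g. R1 <-> R2) would be required here.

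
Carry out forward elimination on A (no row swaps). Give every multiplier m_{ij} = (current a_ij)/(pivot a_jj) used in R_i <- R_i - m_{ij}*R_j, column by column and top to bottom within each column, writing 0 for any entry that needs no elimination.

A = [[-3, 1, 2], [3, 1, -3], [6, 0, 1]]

multipliers: -1, -2, 1

Forward elimination:
R2 <- R2 - (-1)*R1:  [  0   2  -1 ]
R3 <- R3 - (-2)*R1:  [ 0  2  5 ]
R3 <- R3 - (1)*R2:  [ 0  0  6 ]
Multipliers (in order of application): m_{21} = -1, m_{31} = -2, m_{32} = 1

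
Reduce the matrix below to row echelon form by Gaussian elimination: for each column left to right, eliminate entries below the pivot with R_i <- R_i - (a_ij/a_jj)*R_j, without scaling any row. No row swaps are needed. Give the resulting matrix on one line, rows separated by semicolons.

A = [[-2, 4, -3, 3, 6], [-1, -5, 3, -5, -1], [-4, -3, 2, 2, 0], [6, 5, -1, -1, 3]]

REF = [-2 4 -3 3 6; 0 -7 9/2 -13/2 -4; 0 0 13/14 87/14 -40/7; 0 0 0 -14 17]

Forward elimination:
R2 <- R2 - (1/2)*R1:  [     0     -7    9/2  -13/2     -4 ]
R3 <- R3 - (2)*R1:  [   0  -11    8   -4  -12 ]
R4 <- R4 - (-3)*R1:  [   0   17  -10    8   21 ]
R3 <- R3 - (11/7)*R2:  [     0      0  13/14  87/14  -40/7 ]
R4 <- R4 - (-17/7)*R2:  [       0        0    13/14  -109/14     79/7 ]
R4 <- R4 - (1)*R3:  [   0    0    0  -14   17 ]
Row echelon form:
[ -2   4     -3      3      6 ]
[  0  -7    9/2  -13/2     -4 ]
[  0   0  13/14  87/14  -40/7 ]
[  0   0      0    -14     17 ]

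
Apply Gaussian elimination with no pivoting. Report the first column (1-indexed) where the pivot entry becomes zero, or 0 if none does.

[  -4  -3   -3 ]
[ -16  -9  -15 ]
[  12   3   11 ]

first zero-pivot column = 0

Naive forward elimination:
R2 <- R2 - (4)*R1:  [  0   3  -3 ]
R3 <- R3 - (-3)*R1:  [  0  -6   2 ]
R3 <- R3 - (-2)*R2:  [  0   0  -4 ]
All pivots nonzero; naive elimination completes without hitting a zero pivot.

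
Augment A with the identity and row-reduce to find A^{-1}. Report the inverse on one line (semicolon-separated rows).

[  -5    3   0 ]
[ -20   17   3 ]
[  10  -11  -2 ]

Gauss-Jordan on [A | I]:
R1 <- (1/-5)*R1:  [    1  -3/5     0  |  -1/5     0     0 ]
R2 <- R2 - (-20)*R1:  [  0   5   3  |  -4   1   0 ]
R3 <- R3 - (10)*R1:  [  0  -5  -2  |   2   0   1 ]
R2 <- (1/5)*R2:  [    0     1   3/5  |  -4/5   1/5     0 ]
R1 <- R1 - (-3/5)*R2:  [      1       0    9/25  |  -17/25    3/25       0 ]
R3 <- R3 - (-5)*R2:  [  0   0   1  |  -2   1   1 ]
R1 <- R1 - (9/25)*R3:  [     1      0      0  |   1/25  -6/25  -9/25 ]
R2 <- R2 - (3/5)*R3:  [    0     1     0  |   2/5  -2/5  -3/5 ]
Right block of [I | A^{-1}] is the inverse:
[ 1/25  -6/25  -9/25 ]
[  2/5   -2/5   -3/5 ]
[   -2      1      1 ]

inverse = [1/25 -6/25 -9/25; 2/5 -2/5 -3/5; -2 1 1]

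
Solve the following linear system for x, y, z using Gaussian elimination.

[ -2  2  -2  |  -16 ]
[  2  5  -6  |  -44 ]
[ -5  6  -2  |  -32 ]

Forward elimination on [A|b]:
R2 <- R2 - (-1)*R1:  [   0    7   -8  -60 ]
R3 <- R3 - (5/2)*R1:  [ 0  1  3  8 ]
R3 <- R3 - (1/7)*R2:  [     0      0   29/7  116/7 ]
Row echelon form:
[ -2  2    -2  |    -16 ]
[  0  7    -8  |    -60 ]
[  0  0  29/7  |  116/7 ]
Back-substitution:
z = (116/7) / (29/7) = 4
y = (-60 - (-8)*(4)) / 7 = -4
x = (-16 - (2)*(-4) - (-2)*(4)) / -2 = 0

(0, -4, 4)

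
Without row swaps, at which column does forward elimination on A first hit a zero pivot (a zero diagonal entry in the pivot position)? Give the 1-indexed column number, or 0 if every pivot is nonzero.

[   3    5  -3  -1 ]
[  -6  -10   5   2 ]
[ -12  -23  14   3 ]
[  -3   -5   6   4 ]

first zero-pivot column = 2

Naive forward elimination:
R2 <- R2 - (-2)*R1:  [  0   0  -1   0 ]
R3 <- R3 - (-4)*R1:  [  0  -3   2  -1 ]
R4 <- R4 - (-1)*R1:  [ 0  0  3  3 ]
Matrix at this point:
[ 3   5  -3  -1 ]
[ 0   0  -1   0 ]
[ 0  -3   2  -1 ]
[ 0   0   3   3 ]
Pivot entry (2,2) is zero but row 3 has -3 in column 2 -> naive elimination stops; a row interchange (e.g. R2 <-> R3) would be required here.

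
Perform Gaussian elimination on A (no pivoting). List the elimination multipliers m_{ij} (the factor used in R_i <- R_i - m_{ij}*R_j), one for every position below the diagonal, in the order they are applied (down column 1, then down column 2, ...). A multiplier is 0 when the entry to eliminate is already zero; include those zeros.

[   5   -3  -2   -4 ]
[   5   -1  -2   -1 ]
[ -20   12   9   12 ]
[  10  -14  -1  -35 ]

Forward elimination:
R2 <- R2 - (1)*R1:  [ 0  2  0  3 ]
R3 <- R3 - (-4)*R1:  [  0   0   1  -4 ]
R4 <- R4 - (2)*R1:  [   0   -8    3  -27 ]
R3: entry in column 2 is already 0 -> m_{32} = 0 (no row operation needed)
R4 <- R4 - (-4)*R2:  [   0    0    3  -15 ]
R4 <- R4 - (3)*R3:  [  0   0   0  -3 ]
Multipliers (in order of application): m_{21} = 1, m_{31} = -4, m_{41} = 2, m_{32} = 0, m_{42} = -4, m_{43} = 3

multipliers: 1, -4, 2, 0, -4, 3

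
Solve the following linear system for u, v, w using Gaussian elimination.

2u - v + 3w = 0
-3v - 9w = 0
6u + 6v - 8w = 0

(0, 0, 0)

Forward elimination on [A|b]:
R3 <- R3 - (3)*R1:  [   0    9  -17    0 ]
R3 <- R3 - (-3)*R2:  [   0    0  -44    0 ]
Row echelon form:
[ 2  -1    3  |  0 ]
[ 0  -3   -9  |  0 ]
[ 0   0  -44  |  0 ]
Back-substitution:
w = (0) / -44 = 0
v = (0 - (-9)*(0)) / -3 = 0
u = (0 - (-1)*(0) - (3)*(0)) / 2 = 0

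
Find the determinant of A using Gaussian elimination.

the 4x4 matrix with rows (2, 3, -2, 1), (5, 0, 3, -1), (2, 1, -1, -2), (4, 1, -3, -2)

Forward elimination:
R2 <- R2 - (5/2)*R1:  [     0  -15/2      8   -7/2 ]
R3 <- R3 - (1)*R1:  [  0  -2   1  -3 ]
R4 <- R4 - (2)*R1:  [  0  -5   1  -4 ]
R3 <- R3 - (4/15)*R2:  [      0       0  -17/15  -31/15 ]
R4 <- R4 - (2/3)*R2:  [     0      0  -13/3   -5/3 ]
R4 <- R4 - (65/17)*R3:  [      0       0       0  106/17 ]
Upper-triangular form:
[ 2      3      -2       1 ]
[ 0  -15/2       8    -7/2 ]
[ 0      0  -17/15  -31/15 ]
[ 0      0       0  106/17 ]
det(A) = (-1)^0 * (2) * (-15/2) * (-17/15) * (106/17) = 106  (0 row swaps -> sign +1)

det(A) = 106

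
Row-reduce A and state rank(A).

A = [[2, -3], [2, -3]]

Row reduction:
R2 <- R2 - (1)*R1:  [ 0  0 ]
Row echelon form:
[ 2  -3 ]
[ 0   0 ]
Nonzero rows / pivot columns: 1

rank(A) = 1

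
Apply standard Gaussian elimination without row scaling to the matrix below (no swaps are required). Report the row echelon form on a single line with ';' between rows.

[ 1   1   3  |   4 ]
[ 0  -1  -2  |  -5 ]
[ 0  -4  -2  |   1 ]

REF = [1 1 3 4; 0 -1 -2 -5; 0 0 6 21]

Forward elimination:
R3 <- R3 - (4)*R2:  [  0   0   6  21 ]
Row echelon form:
[ 1   1   3  |   4 ]
[ 0  -1  -2  |  -5 ]
[ 0   0   6  |  21 ]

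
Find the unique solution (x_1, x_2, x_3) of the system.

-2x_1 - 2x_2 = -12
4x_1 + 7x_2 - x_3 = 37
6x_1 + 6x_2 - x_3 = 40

(3, 3, -4)

Forward elimination on [A|b]:
R2 <- R2 - (-2)*R1:  [  0   3  -1  13 ]
R3 <- R3 - (-3)*R1:  [  0   0  -1   4 ]
Row echelon form:
[ -2  -2   0  |  -12 ]
[  0   3  -1  |   13 ]
[  0   0  -1  |    4 ]
Back-substitution:
x_3 = (4) / -1 = -4
x_2 = (13 - (-1)*(-4)) / 3 = 3
x_1 = (-12 - (-2)*(3)) / -2 = 3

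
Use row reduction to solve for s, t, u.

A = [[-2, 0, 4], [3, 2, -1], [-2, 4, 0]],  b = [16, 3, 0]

Forward elimination on [A|b]:
R2 <- R2 - (-3/2)*R1:  [  0   2   5  27 ]
R3 <- R3 - (1)*R1:  [   0    4   -4  -16 ]
R3 <- R3 - (2)*R2:  [   0    0  -14  -70 ]
Row echelon form:
[ -2  0    4  |   16 ]
[  0  2    5  |   27 ]
[  0  0  -14  |  -70 ]
Back-substitution:
u = (-70) / -14 = 5
t = (27 - (5)*(5)) / 2 = 1
s = (16 - (4)*(5)) / -2 = 2

(2, 1, 5)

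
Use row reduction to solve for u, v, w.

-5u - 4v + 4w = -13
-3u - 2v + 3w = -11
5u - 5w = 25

(1, -2, -4)

Forward elimination on [A|b]:
R2 <- R2 - (3/5)*R1:  [     0    2/5    3/5  -16/5 ]
R3 <- R3 - (-1)*R1:  [  0  -4  -1  12 ]
R3 <- R3 - (-10)*R2:  [   0    0    5  -20 ]
Row echelon form:
[ -5   -4    4  |    -13 ]
[  0  2/5  3/5  |  -16/5 ]
[  0    0    5  |    -20 ]
Back-substitution:
w = (-20) / 5 = -4
v = (-16/5 - (3/5)*(-4)) / (2/5) = -2
u = (-13 - (-4)*(-2) - (4)*(-4)) / -5 = 1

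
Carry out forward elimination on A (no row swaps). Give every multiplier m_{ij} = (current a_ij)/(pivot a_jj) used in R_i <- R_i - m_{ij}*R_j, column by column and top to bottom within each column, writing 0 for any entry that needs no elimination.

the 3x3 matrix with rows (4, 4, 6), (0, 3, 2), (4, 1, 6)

multipliers: 0, 1, -1

Forward elimination:
R2: entry in column 1 is already 0 -> m_{21} = 0 (no row operation needed)
R3 <- R3 - (1)*R1:  [  0  -3   0 ]
R3 <- R3 - (-1)*R2:  [ 0  0  2 ]
Multipliers (in order of application): m_{21} = 0, m_{31} = 1, m_{32} = -1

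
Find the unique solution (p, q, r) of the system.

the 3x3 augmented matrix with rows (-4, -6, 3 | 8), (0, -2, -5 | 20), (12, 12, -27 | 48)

Forward elimination on [A|b]:
R3 <- R3 - (-3)*R1:  [   0   -6  -18   72 ]
R3 <- R3 - (3)*R2:  [  0   0  -3  12 ]
Row echelon form:
[ -4  -6   3  |   8 ]
[  0  -2  -5  |  20 ]
[  0   0  -3  |  12 ]
Back-substitution:
r = (12) / -3 = -4
q = (20 - (-5)*(-4)) / -2 = 0
p = (8 - (-6)*(0) - (3)*(-4)) / -4 = -5

(-5, 0, -4)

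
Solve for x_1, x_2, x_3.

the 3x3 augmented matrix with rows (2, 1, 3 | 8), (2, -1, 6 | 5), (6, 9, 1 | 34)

(1, 3, 1)

Forward elimination on [A|b]:
R2 <- R2 - (1)*R1:  [  0  -2   3  -3 ]
R3 <- R3 - (3)*R1:  [  0   6  -8  10 ]
R3 <- R3 - (-3)*R2:  [ 0  0  1  1 ]
Row echelon form:
[ 2   1  3  |   8 ]
[ 0  -2  3  |  -3 ]
[ 0   0  1  |   1 ]
Back-substitution:
x_3 = (1) / 1 = 1
x_2 = (-3 - (3)*(1)) / -2 = 3
x_1 = (8 - (1)*(3) - (3)*(1)) / 2 = 1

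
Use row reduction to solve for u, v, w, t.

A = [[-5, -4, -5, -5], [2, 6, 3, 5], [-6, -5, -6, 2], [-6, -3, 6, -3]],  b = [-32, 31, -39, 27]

(-1, 3, 5, 0)

Forward elimination on [A|b]:
R2 <- R2 - (-2/5)*R1:  [    0  22/5     1     3  91/5 ]
R3 <- R3 - (6/5)*R1:  [    0  -1/5     0     8  -3/5 ]
R4 <- R4 - (6/5)*R1:  [     0    9/5     12      3  327/5 ]
R3 <- R3 - (-1/22)*R2:  [      0       0    1/22  179/22    5/22 ]
R4 <- R4 - (9/22)*R2:  [       0        0   255/22    39/22  1275/22 ]
R4 <- R4 - (255)*R3:  [     0      0      0  -2073      0 ]
Row echelon form:
[ -5    -4    -5      -5  |   -32 ]
[  0  22/5     1       3  |  91/5 ]
[  0     0  1/22  179/22  |  5/22 ]
[  0     0     0   -2073  |     0 ]
Back-substitution:
t = (0) / -2073 = 0
w = (5/22 - (179/22)*(0)) / (1/22) = 5
v = (91/5 - (1)*(5) - (3)*(0)) / (22/5) = 3
u = (-32 - (-4)*(3) - (-5)*(5) - (-5)*(0)) / -5 = -1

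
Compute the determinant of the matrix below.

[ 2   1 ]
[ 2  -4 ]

det(A) = -10

Forward elimination:
R2 <- R2 - (1)*R1:  [  0  -5 ]
Upper-triangular form:
[ 2   1 ]
[ 0  -5 ]
det(A) = (-1)^0 * (2) * (-5) = -10  (0 row swaps -> sign +1)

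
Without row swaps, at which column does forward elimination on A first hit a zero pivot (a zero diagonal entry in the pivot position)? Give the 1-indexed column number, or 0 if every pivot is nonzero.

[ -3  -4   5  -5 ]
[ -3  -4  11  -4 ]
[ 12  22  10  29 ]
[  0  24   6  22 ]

Naive forward elimination:
R2 <- R2 - (1)*R1:  [ 0  0  6  1 ]
R3 <- R3 - (-4)*R1:  [  0   6  30   9 ]
Matrix at this point:
[ -3  -4   5  -5 ]
[  0   0   6   1 ]
[  0   6  30   9 ]
[  0  24   6  22 ]
Pivot entry (2,2) is zero but row 3 has 6 in column 2 -> naive elimination stops; a row interchange (e.g. R2 <-> R3) would be required here.

first zero-pivot column = 2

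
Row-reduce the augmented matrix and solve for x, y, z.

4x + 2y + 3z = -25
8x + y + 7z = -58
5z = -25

Forward elimination on [A|b]:
R2 <- R2 - (2)*R1:  [  0  -3   1  -8 ]
Row echelon form:
[ 4   2  3  |  -25 ]
[ 0  -3  1  |   -8 ]
[ 0   0  5  |  -25 ]
Back-substitution:
z = (-25) / 5 = -5
y = (-8 - (1)*(-5)) / -3 = 1
x = (-25 - (2)*(1) - (3)*(-5)) / 4 = -3

(-3, 1, -5)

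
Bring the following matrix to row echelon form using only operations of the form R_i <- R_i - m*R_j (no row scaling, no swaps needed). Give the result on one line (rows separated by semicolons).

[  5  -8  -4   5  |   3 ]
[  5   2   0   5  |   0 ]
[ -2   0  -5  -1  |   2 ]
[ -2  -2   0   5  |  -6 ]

REF = [5 -8 -4 5 3; 0 10 4 0 -3; 0 0 -133/25 1 56/25; 0 0 0 943/133 -117/19]

Forward elimination:
R2 <- R2 - (1)*R1:  [  0  10   4   0  -3 ]
R3 <- R3 - (-2/5)*R1:  [     0  -16/5  -33/5      1   16/5 ]
R4 <- R4 - (-2/5)*R1:  [     0  -26/5   -8/5      7  -24/5 ]
R3 <- R3 - (-8/25)*R2:  [       0        0  -133/25        1    56/25 ]
R4 <- R4 - (-13/25)*R2:  [       0        0    12/25        7  -159/25 ]
R4 <- R4 - (-12/133)*R3:  [       0        0        0  943/133  -117/19 ]
Row echelon form:
[ 5  -8       -4        5  |        3 ]
[ 0  10        4        0  |       -3 ]
[ 0   0  -133/25        1  |    56/25 ]
[ 0   0        0  943/133  |  -117/19 ]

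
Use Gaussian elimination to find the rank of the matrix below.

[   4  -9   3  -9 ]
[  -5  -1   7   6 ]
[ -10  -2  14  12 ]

Row reduction:
R2 <- R2 - (-5/4)*R1:  [     0  -49/4   43/4  -21/4 ]
R3 <- R3 - (-5/2)*R1:  [     0  -49/2   43/2  -21/2 ]
R3 <- R3 - (2)*R2:  [ 0  0  0  0 ]
Row echelon form:
[ 4     -9     3     -9 ]
[ 0  -49/4  43/4  -21/4 ]
[ 0      0     0      0 ]
Nonzero rows / pivot columns: 2

rank(A) = 2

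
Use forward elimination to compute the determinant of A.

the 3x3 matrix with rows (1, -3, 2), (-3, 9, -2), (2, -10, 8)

Forward elimination:
R2 <- R2 - (-3)*R1:  [ 0  0  4 ]
R3 <- R3 - (2)*R1:  [  0  -4   4 ]
R2 <-> R3   (pivot in column 2 was zero)
[ 1  -3  2 ]
[ 0  -4  4 ]
[ 0   0  4 ]
Upper-triangular form:
[ 1  -3  2 ]
[ 0  -4  4 ]
[ 0   0  4 ]
det(A) = (-1)^1 * (1) * (-4) * (4) = 16  (1 row swap -> sign -1)

det(A) = 16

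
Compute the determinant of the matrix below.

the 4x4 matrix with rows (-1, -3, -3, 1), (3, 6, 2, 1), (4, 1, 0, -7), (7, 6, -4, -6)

det(A) = -249

Forward elimination:
R2 <- R2 - (-3)*R1:  [  0  -3  -7   4 ]
R3 <- R3 - (-4)*R1:  [   0  -11  -12   -3 ]
R4 <- R4 - (-7)*R1:  [   0  -15  -25    1 ]
R3 <- R3 - (11/3)*R2:  [     0      0   41/3  -53/3 ]
R4 <- R4 - (5)*R2:  [   0    0   10  -19 ]
R4 <- R4 - (30/41)*R3:  [       0        0        0  -249/41 ]
Upper-triangular form:
[ -1  -3    -3        1 ]
[  0  -3    -7        4 ]
[  0   0  41/3    -53/3 ]
[  0   0     0  -249/41 ]
det(A) = (-1)^0 * (-1) * (-3) * (41/3) * (-249/41) = -249  (0 row swaps -> sign +1)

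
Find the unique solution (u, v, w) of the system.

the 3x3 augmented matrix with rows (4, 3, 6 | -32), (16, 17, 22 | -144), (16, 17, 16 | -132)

Forward elimination on [A|b]:
R2 <- R2 - (4)*R1:  [   0    5   -2  -16 ]
R3 <- R3 - (4)*R1:  [  0   5  -8  -4 ]
R3 <- R3 - (1)*R2:  [  0   0  -6  12 ]
Row echelon form:
[ 4  3   6  |  -32 ]
[ 0  5  -2  |  -16 ]
[ 0  0  -6  |   12 ]
Back-substitution:
w = (12) / -6 = -2
v = (-16 - (-2)*(-2)) / 5 = -4
u = (-32 - (3)*(-4) - (6)*(-2)) / 4 = -2

(-2, -4, -2)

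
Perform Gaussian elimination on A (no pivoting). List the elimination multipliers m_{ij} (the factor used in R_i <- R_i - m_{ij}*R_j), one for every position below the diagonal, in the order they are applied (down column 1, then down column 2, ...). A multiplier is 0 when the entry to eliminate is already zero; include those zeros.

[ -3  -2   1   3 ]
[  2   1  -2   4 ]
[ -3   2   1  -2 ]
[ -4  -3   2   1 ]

Forward elimination:
R2 <- R2 - (-2/3)*R1:  [    0  -1/3  -4/3     6 ]
R3 <- R3 - (1)*R1:  [  0   4   0  -5 ]
R4 <- R4 - (4/3)*R1:  [    0  -1/3   2/3    -3 ]
R3 <- R3 - (-12)*R2:  [   0    0  -16   67 ]
R4 <- R4 - (1)*R2:  [  0   0   2  -9 ]
R4 <- R4 - (-1/8)*R3:  [    0     0     0  -5/8 ]
Multipliers (in order of application): m_{21} = -2/3, m_{31} = 1, m_{41} = 4/3, m_{32} = -12, m_{42} = 1, m_{43} = -1/8

multipliers: -2/3, 1, 4/3, -12, 1, -1/8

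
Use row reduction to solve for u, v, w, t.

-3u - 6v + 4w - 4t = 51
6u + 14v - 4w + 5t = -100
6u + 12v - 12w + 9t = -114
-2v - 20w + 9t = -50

Forward elimination on [A|b]:
R2 <- R2 - (-2)*R1:  [  0   2   4  -3   2 ]
R3 <- R3 - (-2)*R1:  [   0    0   -4    1  -12 ]
R4 <- R4 - (-1)*R2:  [   0    0  -16    6  -48 ]
R4 <- R4 - (4)*R3:  [ 0  0  0  2  0 ]
Row echelon form:
[ -3  -6   4  -4  |   51 ]
[  0   2   4  -3  |    2 ]
[  0   0  -4   1  |  -12 ]
[  0   0   0   2  |    0 ]
Back-substitution:
t = (0) / 2 = 0
w = (-12 - (1)*(0)) / -4 = 3
v = (2 - (4)*(3) - (-3)*(0)) / 2 = -5
u = (51 - (-6)*(-5) - (4)*(3) - (-4)*(0)) / -3 = -3

(-3, -5, 3, 0)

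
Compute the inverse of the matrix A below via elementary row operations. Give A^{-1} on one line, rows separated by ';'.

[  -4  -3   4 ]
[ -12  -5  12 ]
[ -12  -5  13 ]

Gauss-Jordan on [A | I]:
R1 <- (1/-4)*R1:  [    1   3/4    -1  |  -1/4     0     0 ]
R2 <- R2 - (-12)*R1:  [  0   4   0  |  -3   1   0 ]
R3 <- R3 - (-12)*R1:  [  0   4   1  |  -3   0   1 ]
R2 <- (1/4)*R2:  [    0     1     0  |  -3/4   1/4     0 ]
R1 <- R1 - (3/4)*R2:  [     1      0     -1  |   5/16  -3/16      0 ]
R3 <- R3 - (4)*R2:  [  0   0   1  |   0  -1   1 ]
R1 <- R1 - (-1)*R3:  [      1       0       0  |    5/16  -19/16       1 ]
Right block of [I | A^{-1}] is the inverse:
[ 5/16  -19/16  1 ]
[ -3/4     1/4  0 ]
[    0      -1  1 ]

inverse = [5/16 -19/16 1; -3/4 1/4 0; 0 -1 1]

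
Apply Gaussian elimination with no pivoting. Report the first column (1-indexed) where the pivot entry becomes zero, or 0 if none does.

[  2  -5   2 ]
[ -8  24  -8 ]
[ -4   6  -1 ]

Naive forward elimination:
R2 <- R2 - (-4)*R1:  [ 0  4  0 ]
R3 <- R3 - (-2)*R1:  [  0  -4   3 ]
R3 <- R3 - (-1)*R2:  [ 0  0  3 ]
All pivots nonzero; naive elimination completes without hitting a zero pivot.

first zero-pivot column = 0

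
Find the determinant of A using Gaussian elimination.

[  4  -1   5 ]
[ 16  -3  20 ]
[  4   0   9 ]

Forward elimination:
R2 <- R2 - (4)*R1:  [ 0  1  0 ]
R3 <- R3 - (1)*R1:  [ 0  1  4 ]
R3 <- R3 - (1)*R2:  [ 0  0  4 ]
Upper-triangular form:
[ 4  -1  5 ]
[ 0   1  0 ]
[ 0   0  4 ]
det(A) = (-1)^0 * (4) * (1) * (4) = 16  (0 row swaps -> sign +1)

det(A) = 16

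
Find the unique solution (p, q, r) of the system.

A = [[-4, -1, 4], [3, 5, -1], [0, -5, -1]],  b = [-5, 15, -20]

Forward elimination on [A|b]:
R2 <- R2 - (-3/4)*R1:  [    0  17/4     2  45/4 ]
R3 <- R3 - (-20/17)*R2:  [       0        0    23/17  -115/17 ]
Row echelon form:
[ -4    -1      4  |       -5 ]
[  0  17/4      2  |     45/4 ]
[  0     0  23/17  |  -115/17 ]
Back-substitution:
r = (-115/17) / (23/17) = -5
q = (45/4 - (2)*(-5)) / (17/4) = 5
p = (-5 - (-1)*(5) - (4)*(-5)) / -4 = -5

(-5, 5, -5)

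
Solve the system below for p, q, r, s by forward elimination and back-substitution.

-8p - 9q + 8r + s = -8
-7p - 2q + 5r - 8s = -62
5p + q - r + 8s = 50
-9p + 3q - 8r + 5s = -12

Forward elimination on [A|b]:
R2 <- R2 - (7/8)*R1:  [     0   47/8     -2  -71/8    -55 ]
R3 <- R3 - (-5/8)*R1:  [     0  -37/8      4   69/8     45 ]
R4 <- R4 - (9/8)*R1:  [     0  105/8    -17   31/8     -3 ]
R3 <- R3 - (-37/47)*R2:  [      0       0  114/47   77/47   80/47 ]
R4 <- R4 - (105/47)*R2:  [       0        0  -589/47  1114/47  5634/47 ]
R4 <- R4 - (-31/6)*R3:  [     0      0      0  193/6  386/3 ]
Row echelon form:
[ -8    -9       8      1  |     -8 ]
[  0  47/8      -2  -71/8  |    -55 ]
[  0     0  114/47  77/47  |  80/47 ]
[  0     0       0  193/6  |  386/3 ]
Back-substitution:
s = (386/3) / (193/6) = 4
r = (80/47 - (77/47)*(4)) / (114/47) = -2
q = (-55 - (-2)*(-2) - (-71/8)*(4)) / (47/8) = -4
p = (-8 - (-9)*(-4) - (8)*(-2) - (1)*(4)) / -8 = 4

(4, -4, -2, 4)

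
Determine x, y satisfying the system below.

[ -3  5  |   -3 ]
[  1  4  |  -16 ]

Forward elimination on [A|b]:
R2 <- R2 - (-1/3)*R1:  [    0  17/3   -17 ]
Row echelon form:
[ -3     5  |   -3 ]
[  0  17/3  |  -17 ]
Back-substitution:
y = (-17) / (17/3) = -3
x = (-3 - (5)*(-3)) / -3 = -4

(-4, -3)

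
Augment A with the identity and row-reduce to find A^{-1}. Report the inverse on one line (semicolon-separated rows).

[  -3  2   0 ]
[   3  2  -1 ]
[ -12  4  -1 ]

Gauss-Jordan on [A | I]:
R1 <- (1/-3)*R1:  [    1  -2/3     0  |  -1/3     0     0 ]
R2 <- R2 - (3)*R1:  [  0   4  -1  |   1   1   0 ]
R3 <- R3 - (-12)*R1:  [  0  -4  -1  |  -4   0   1 ]
R2 <- (1/4)*R2:  [    0     1  -1/4  |   1/4   1/4     0 ]
R1 <- R1 - (-2/3)*R2:  [    1     0  -1/6  |  -1/6   1/6     0 ]
R3 <- R3 - (-4)*R2:  [  0   0  -2  |  -3   1   1 ]
R3 <- (1/-2)*R3:  [    0     0     1  |   3/2  -1/2  -1/2 ]
R1 <- R1 - (-1/6)*R3:  [     1      0      0  |   1/12   1/12  -1/12 ]
R2 <- R2 - (-1/4)*R3:  [    0     1     0  |   5/8   1/8  -1/8 ]
Right block of [I | A^{-1}] is the inverse:
[ 1/12  1/12  -1/12 ]
[  5/8   1/8   -1/8 ]
[  3/2  -1/2   -1/2 ]

inverse = [1/12 1/12 -1/12; 5/8 1/8 -1/8; 3/2 -1/2 -1/2]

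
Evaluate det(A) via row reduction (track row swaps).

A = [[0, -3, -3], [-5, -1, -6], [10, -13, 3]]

Forward elimination:
R1 <-> R2   (pivot in column 1 was zero)
[ -5   -1  -6 ]
[  0   -3  -3 ]
[ 10  -13   3 ]
R3 <- R3 - (-2)*R1:  [   0  -15   -9 ]
R3 <- R3 - (5)*R2:  [ 0  0  6 ]
Upper-triangular form:
[ -5  -1  -6 ]
[  0  -3  -3 ]
[  0   0   6 ]
det(A) = (-1)^1 * (-5) * (-3) * (6) = -90  (1 row swap -> sign -1)

det(A) = -90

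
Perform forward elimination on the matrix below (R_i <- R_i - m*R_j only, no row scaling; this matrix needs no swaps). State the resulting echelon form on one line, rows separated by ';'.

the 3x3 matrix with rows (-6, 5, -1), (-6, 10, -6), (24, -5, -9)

REF = [-6 5 -1; 0 5 -5; 0 0 2]

Forward elimination:
R2 <- R2 - (1)*R1:  [  0   5  -5 ]
R3 <- R3 - (-4)*R1:  [   0   15  -13 ]
R3 <- R3 - (3)*R2:  [ 0  0  2 ]
Row echelon form:
[ -6  5  -1 ]
[  0  5  -5 ]
[  0  0   2 ]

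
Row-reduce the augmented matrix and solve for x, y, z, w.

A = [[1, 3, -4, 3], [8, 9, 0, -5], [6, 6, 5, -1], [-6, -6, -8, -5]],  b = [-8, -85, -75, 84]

Forward elimination on [A|b]:
R2 <- R2 - (8)*R1:  [   0  -15   32  -29  -21 ]
R3 <- R3 - (6)*R1:  [   0  -12   29  -19  -27 ]
R4 <- R4 - (-6)*R1:  [   0   12  -32   13   36 ]
R3 <- R3 - (4/5)*R2:  [     0      0   17/5   21/5  -51/5 ]
R4 <- R4 - (-4/5)*R2:  [     0      0  -32/5  -51/5   96/5 ]
R4 <- R4 - (-32/17)*R3:  [      0       0       0  -39/17       0 ]
Row echelon form:
[ 1    3    -4       3  |     -8 ]
[ 0  -15    32     -29  |    -21 ]
[ 0    0  17/5    21/5  |  -51/5 ]
[ 0    0     0  -39/17  |      0 ]
Back-substitution:
w = (0) / (-39/17) = 0
z = (-51/5 - (21/5)*(0)) / (17/5) = -3
y = (-21 - (32)*(-3) - (-29)*(0)) / -15 = -5
x = (-8 - (3)*(-5) - (-4)*(-3) - (3)*(0)) / 1 = -5

(-5, -5, -3, 0)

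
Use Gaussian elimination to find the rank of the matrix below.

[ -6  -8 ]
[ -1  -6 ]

Row reduction:
R2 <- R2 - (1/6)*R1:  [     0  -14/3 ]
Row echelon form:
[ -6     -8 ]
[  0  -14/3 ]
Nonzero rows / pivot columns: 2

rank(A) = 2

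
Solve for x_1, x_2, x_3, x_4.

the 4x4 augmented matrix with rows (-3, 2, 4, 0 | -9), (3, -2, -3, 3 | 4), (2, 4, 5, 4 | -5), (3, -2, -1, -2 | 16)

Forward elimination on [A|b]:
R2 <- R2 - (-1)*R1:  [  0   0   1   3  -5 ]
R3 <- R3 - (-2/3)*R1:  [    0  16/3  23/3     4   -11 ]
R4 <- R4 - (-1)*R1:  [  0   0   3  -2   7 ]
R2 <-> R3   (pivot in column 2 was zero)
[ -3     2     4   0   -9 ]
[  0  16/3  23/3   4  -11 ]
[  0     0     1   3   -5 ]
[  0     0     3  -2    7 ]
R4 <- R4 - (3)*R3:  [   0    0    0  -11   22 ]
Row echelon form:
[ -3     2     4    0  |   -9 ]
[  0  16/3  23/3    4  |  -11 ]
[  0     0     1    3  |   -5 ]
[  0     0     0  -11  |   22 ]
Back-substitution:
x_4 = (22) / -11 = -2
x_3 = (-5 - (3)*(-2)) / 1 = 1
x_2 = (-11 - (23/3)*(1) - (4)*(-2)) / (16/3) = -2
x_1 = (-9 - (2)*(-2) - (4)*(1)) / -3 = 3

(3, -2, 1, -2)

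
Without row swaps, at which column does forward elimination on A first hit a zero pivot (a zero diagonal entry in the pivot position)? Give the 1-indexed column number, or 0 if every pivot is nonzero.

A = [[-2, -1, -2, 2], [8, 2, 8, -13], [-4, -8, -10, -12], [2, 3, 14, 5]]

first zero-pivot column = 4

Naive forward elimination:
R2 <- R2 - (-4)*R1:  [  0  -2   0  -5 ]
R3 <- R3 - (2)*R1:  [   0   -6   -6  -16 ]
R4 <- R4 - (-1)*R1:  [  0   2  12   7 ]
R3 <- R3 - (3)*R2:  [  0   0  -6  -1 ]
R4 <- R4 - (-1)*R2:  [  0   0  12   2 ]
R4 <- R4 - (-2)*R3:  [ 0  0  0  0 ]
Matrix at this point:
[ -2  -1  -2   2 ]
[  0  -2   0  -5 ]
[  0   0  -6  -1 ]
[  0   0   0   0 ]
Pivot entry (4,4) in the last row is zero and there are no rows below to swap with -> zero pivot in column 4 (A is singular).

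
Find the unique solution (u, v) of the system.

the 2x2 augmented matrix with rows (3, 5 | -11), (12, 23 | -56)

Forward elimination on [A|b]:
R2 <- R2 - (4)*R1:  [   0    3  -12 ]
Row echelon form:
[ 3  5  |  -11 ]
[ 0  3  |  -12 ]
Back-substitution:
v = (-12) / 3 = -4
u = (-11 - (5)*(-4)) / 3 = 3

(3, -4)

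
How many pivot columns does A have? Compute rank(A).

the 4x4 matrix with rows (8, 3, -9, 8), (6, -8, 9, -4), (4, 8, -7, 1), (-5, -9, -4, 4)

Row reduction:
R2 <- R2 - (3/4)*R1:  [     0  -41/4   63/4    -10 ]
R3 <- R3 - (1/2)*R1:  [    0  13/2  -5/2    -3 ]
R4 <- R4 - (-5/8)*R1:  [     0  -57/8  -77/8      9 ]
R3 <- R3 - (-26/41)*R2:  [       0        0   307/41  -383/41 ]
R4 <- R4 - (57/82)*R2:  [        0         0  -1687/82    654/41 ]
R4 <- R4 - (-1687/614)*R3:  [         0          0          0  -5965/614 ]
Row echelon form:
[ 8      3      -9          8 ]
[ 0  -41/4    63/4        -10 ]
[ 0      0  307/41    -383/41 ]
[ 0      0       0  -5965/614 ]
Nonzero rows / pivot columns: 4

rank(A) = 4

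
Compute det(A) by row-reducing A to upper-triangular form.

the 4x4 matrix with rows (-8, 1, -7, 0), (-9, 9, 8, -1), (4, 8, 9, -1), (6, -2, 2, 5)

det(A) = 3545

Forward elimination:
R2 <- R2 - (9/8)*R1:  [     0   63/8  127/8     -1 ]
R3 <- R3 - (-1/2)*R1:  [    0  17/2  11/2    -1 ]
R4 <- R4 - (-3/4)*R1:  [     0   -5/4  -13/4      5 ]
R3 <- R3 - (68/63)*R2:  [       0        0  -733/63     5/63 ]
R4 <- R4 - (-10/63)*R2:  [      0       0  -46/63  305/63 ]
R4 <- R4 - (46/733)*R3:  [        0         0         0  3545/733 ]
Upper-triangular form:
[ -8     1       -7         0 ]
[  0  63/8    127/8        -1 ]
[  0     0  -733/63      5/63 ]
[  0     0        0  3545/733 ]
det(A) = (-1)^0 * (-8) * (63/8) * (-733/63) * (3545/733) = 3545  (0 row swaps -> sign +1)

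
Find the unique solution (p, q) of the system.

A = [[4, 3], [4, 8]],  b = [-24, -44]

(-3, -4)

Forward elimination on [A|b]:
R2 <- R2 - (1)*R1:  [   0    5  -20 ]
Row echelon form:
[ 4  3  |  -24 ]
[ 0  5  |  -20 ]
Back-substitution:
q = (-20) / 5 = -4
p = (-24 - (3)*(-4)) / 4 = -3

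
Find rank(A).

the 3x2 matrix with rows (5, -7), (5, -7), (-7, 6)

rank(A) = 2

Row reduction:
R2 <- R2 - (1)*R1:  [ 0  0 ]
R3 <- R3 - (-7/5)*R1:  [     0  -19/5 ]
R2 <-> R3   (pivot in column 2 was zero)
[ 5     -7 ]
[ 0  -19/5 ]
[ 0      0 ]
Row echelon form:
[ 5     -7 ]
[ 0  -19/5 ]
[ 0      0 ]
Nonzero rows / pivot columns: 2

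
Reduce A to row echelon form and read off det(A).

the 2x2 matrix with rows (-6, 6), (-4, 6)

Forward elimination:
R2 <- R2 - (2/3)*R1:  [ 0  2 ]
Upper-triangular form:
[ -6  6 ]
[  0  2 ]
det(A) = (-1)^0 * (-6) * (2) = -12  (0 row swaps -> sign +1)

det(A) = -12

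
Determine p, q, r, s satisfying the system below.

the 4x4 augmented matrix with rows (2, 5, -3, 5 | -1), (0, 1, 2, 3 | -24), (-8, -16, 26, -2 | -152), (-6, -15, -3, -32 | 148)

(2, 1, -5, -5)

Forward elimination on [A|b]:
R3 <- R3 - (-4)*R1:  [    0     4    14    18  -156 ]
R4 <- R4 - (-3)*R1:  [   0    0  -12  -17  145 ]
R3 <- R3 - (4)*R2:  [   0    0    6    6  -60 ]
R4 <- R4 - (-2)*R3:  [  0   0   0  -5  25 ]
Row echelon form:
[ 2  5  -3   5  |   -1 ]
[ 0  1   2   3  |  -24 ]
[ 0  0   6   6  |  -60 ]
[ 0  0   0  -5  |   25 ]
Back-substitution:
s = (25) / -5 = -5
r = (-60 - (6)*(-5)) / 6 = -5
q = (-24 - (2)*(-5) - (3)*(-5)) / 1 = 1
p = (-1 - (5)*(1) - (-3)*(-5) - (5)*(-5)) / 2 = 2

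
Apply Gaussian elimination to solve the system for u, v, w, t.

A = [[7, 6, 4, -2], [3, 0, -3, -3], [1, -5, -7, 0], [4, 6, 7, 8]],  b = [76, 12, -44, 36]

(4, 4, 4, -4)

Forward elimination on [A|b]:
R2 <- R2 - (3/7)*R1:  [      0   -18/7   -33/7   -15/7  -144/7 ]
R3 <- R3 - (1/7)*R1:  [      0   -41/7   -53/7     2/7  -384/7 ]
R4 <- R4 - (4/7)*R1:  [     0   18/7   33/7   64/7  -52/7 ]
R3 <- R3 - (41/18)*R2:  [    0     0  19/6  31/6    -8 ]
R4 <- R4 - (-1)*R2:  [   0    0    0    7  -28 ]
Row echelon form:
[ 7      6      4     -2  |      76 ]
[ 0  -18/7  -33/7  -15/7  |  -144/7 ]
[ 0      0   19/6   31/6  |      -8 ]
[ 0      0      0      7  |     -28 ]
Back-substitution:
t = (-28) / 7 = -4
w = (-8 - (31/6)*(-4)) / (19/6) = 4
v = (-144/7 - (-33/7)*(4) - (-15/7)*(-4)) / (-18/7) = 4
u = (76 - (6)*(4) - (4)*(4) - (-2)*(-4)) / 7 = 4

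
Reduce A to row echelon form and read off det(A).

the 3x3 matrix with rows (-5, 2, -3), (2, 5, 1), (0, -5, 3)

det(A) = -82

Forward elimination:
R2 <- R2 - (-2/5)*R1:  [    0  29/5  -1/5 ]
R3 <- R3 - (-25/29)*R2:  [     0      0  82/29 ]
Upper-triangular form:
[ -5     2     -3 ]
[  0  29/5   -1/5 ]
[  0     0  82/29 ]
det(A) = (-1)^0 * (-5) * (29/5) * (82/29) = -82  (0 row swaps -> sign +1)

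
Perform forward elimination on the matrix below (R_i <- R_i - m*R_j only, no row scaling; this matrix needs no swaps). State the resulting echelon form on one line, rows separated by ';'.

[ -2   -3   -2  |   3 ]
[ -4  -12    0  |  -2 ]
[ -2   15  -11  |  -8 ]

Forward elimination:
R2 <- R2 - (2)*R1:  [  0  -6   4  -8 ]
R3 <- R3 - (1)*R1:  [   0   18   -9  -11 ]
R3 <- R3 - (-3)*R2:  [   0    0    3  -35 ]
Row echelon form:
[ -2  -3  -2  |    3 ]
[  0  -6   4  |   -8 ]
[  0   0   3  |  -35 ]

REF = [-2 -3 -2 3; 0 -6 4 -8; 0 0 3 -35]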